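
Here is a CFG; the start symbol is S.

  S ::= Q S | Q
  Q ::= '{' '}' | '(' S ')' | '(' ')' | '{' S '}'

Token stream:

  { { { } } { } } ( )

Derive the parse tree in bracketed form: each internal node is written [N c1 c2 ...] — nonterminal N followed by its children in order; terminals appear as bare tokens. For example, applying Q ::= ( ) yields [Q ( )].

[S [Q { [S [Q { [S [Q { }]] }] [S [Q { }]]] }] [S [Q ( )]]]

S
Q S
{ S } S
{ Q S } S
{ { S } S } S
{ { Q } S } S
{ { { } } S } S
{ { { } } Q } S
{ { { } } { } } S
{ { { } } { } } Q
{ { { } } { } } ( )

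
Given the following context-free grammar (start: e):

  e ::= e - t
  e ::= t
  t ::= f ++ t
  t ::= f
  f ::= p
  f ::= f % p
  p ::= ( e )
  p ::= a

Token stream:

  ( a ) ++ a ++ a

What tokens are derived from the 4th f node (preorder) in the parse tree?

[e [t [f [p ( [e [t [f [p a]]]] )]] ++ [t [f [p a]] ++ [t [f [p a]]]]]]

a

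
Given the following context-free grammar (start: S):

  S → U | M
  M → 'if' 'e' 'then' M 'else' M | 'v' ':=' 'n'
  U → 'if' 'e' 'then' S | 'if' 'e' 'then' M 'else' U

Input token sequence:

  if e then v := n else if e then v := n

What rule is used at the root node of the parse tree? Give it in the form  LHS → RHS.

S → U

[S [U if e then [M v := n] else [U if e then [S [M v := n]]]]]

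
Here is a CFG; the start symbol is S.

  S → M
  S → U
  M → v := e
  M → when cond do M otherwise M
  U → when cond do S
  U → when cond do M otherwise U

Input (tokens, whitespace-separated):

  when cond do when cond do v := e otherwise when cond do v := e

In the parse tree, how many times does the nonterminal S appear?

3

[S [U when cond do [S [U when cond do [M v := e] otherwise [U when cond do [S [M v := e]]]]]]]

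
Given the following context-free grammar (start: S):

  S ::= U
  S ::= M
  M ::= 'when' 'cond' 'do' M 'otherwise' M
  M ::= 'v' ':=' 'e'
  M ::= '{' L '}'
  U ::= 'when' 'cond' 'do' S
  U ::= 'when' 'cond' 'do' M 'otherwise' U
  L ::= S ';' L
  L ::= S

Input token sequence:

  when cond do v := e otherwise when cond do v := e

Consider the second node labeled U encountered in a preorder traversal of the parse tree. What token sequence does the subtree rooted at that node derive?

when cond do v := e

[S [U when cond do [M v := e] otherwise [U when cond do [S [M v := e]]]]]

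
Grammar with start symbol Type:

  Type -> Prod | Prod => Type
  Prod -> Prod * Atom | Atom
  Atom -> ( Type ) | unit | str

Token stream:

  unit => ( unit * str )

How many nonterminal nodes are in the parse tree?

11

[Type [Prod [Atom unit]] => [Type [Prod [Atom ( [Type [Prod [Prod [Atom unit]] * [Atom str]]] )]]]]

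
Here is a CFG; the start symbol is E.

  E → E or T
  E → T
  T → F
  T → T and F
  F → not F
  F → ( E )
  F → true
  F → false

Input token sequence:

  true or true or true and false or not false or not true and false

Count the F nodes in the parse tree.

9

[E [E [E [E [E [T [F true]]] or [T [F true]]] or [T [T [F true]] and [F false]]] or [T [F not [F false]]]] or [T [T [F not [F true]]] and [F false]]]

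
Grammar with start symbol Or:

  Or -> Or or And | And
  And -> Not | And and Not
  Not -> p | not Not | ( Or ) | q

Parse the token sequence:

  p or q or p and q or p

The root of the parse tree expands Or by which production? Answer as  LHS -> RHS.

Or -> Or or And

[Or [Or [Or [Or [And [Not p]]] or [And [Not q]]] or [And [And [Not p]] and [Not q]]] or [And [Not p]]]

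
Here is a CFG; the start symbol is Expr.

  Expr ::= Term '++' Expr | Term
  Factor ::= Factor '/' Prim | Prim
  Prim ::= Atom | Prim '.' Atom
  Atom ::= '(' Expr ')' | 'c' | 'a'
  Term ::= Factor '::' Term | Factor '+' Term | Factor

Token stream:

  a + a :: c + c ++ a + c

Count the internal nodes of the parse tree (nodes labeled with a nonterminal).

[Expr [Term [Factor [Prim [Atom a]]] + [Term [Factor [Prim [Atom a]]] :: [Term [Factor [Prim [Atom c]]] + [Term [Factor [Prim [Atom c]]]]]]] ++ [Expr [Term [Factor [Prim [Atom a]]] + [Term [Factor [Prim [Atom c]]]]]]]

26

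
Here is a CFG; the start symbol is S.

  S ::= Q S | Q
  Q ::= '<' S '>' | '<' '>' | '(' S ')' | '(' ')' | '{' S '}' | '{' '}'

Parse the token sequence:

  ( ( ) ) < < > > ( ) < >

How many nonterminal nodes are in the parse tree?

12

[S [Q ( [S [Q ( )]] )] [S [Q < [S [Q < >]] >] [S [Q ( )] [S [Q < >]]]]]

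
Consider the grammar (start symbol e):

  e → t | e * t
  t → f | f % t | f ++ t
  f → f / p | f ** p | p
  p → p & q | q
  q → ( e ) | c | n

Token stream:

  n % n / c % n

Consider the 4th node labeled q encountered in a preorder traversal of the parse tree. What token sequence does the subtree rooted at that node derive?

[e [t [f [p [q n]]] % [t [f [f [p [q n]]] / [p [q c]]] % [t [f [p [q n]]]]]]]

n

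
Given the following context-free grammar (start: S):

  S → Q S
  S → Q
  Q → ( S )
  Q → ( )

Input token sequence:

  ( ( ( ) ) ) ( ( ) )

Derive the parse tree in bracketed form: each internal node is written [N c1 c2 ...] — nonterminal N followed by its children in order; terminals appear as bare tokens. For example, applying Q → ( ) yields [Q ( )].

[S [Q ( [S [Q ( [S [Q ( )]] )]] )] [S [Q ( [S [Q ( )]] )]]]

S
Q S
( S ) S
( Q ) S
( ( S ) ) S
( ( Q ) ) S
( ( ( ) ) ) S
( ( ( ) ) ) Q
( ( ( ) ) ) ( S )
( ( ( ) ) ) ( Q )
( ( ( ) ) ) ( ( ) )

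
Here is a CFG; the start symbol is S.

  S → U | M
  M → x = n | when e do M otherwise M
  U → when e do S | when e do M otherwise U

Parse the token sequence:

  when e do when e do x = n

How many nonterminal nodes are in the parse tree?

[S [U when e do [S [U when e do [S [M x = n]]]]]]

6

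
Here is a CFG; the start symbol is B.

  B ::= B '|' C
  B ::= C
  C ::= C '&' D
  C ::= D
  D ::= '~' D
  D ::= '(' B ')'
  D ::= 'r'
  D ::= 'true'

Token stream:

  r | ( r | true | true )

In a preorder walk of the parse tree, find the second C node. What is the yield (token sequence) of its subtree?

( r | true | true )

[B [B [C [D r]]] | [C [D ( [B [B [B [C [D r]]] | [C [D true]]] | [C [D true]]] )]]]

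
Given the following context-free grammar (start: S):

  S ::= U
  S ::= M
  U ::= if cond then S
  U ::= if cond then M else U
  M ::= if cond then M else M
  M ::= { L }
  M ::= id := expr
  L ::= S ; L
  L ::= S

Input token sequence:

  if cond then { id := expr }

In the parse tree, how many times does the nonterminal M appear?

[S [U if cond then [S [M { [L [S [M id := expr]]] }]]]]

2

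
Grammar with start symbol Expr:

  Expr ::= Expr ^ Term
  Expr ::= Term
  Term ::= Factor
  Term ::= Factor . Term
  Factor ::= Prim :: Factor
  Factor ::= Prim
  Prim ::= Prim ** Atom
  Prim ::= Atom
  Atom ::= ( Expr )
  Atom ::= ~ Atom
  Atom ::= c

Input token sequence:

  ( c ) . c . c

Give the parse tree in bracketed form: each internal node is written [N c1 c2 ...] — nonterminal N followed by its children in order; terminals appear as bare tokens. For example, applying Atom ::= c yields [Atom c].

[Expr [Term [Factor [Prim [Atom ( [Expr [Term [Factor [Prim [Atom c]]]]] )]]] . [Term [Factor [Prim [Atom c]]] . [Term [Factor [Prim [Atom c]]]]]]]

Expr
Term
Factor . Term
Prim . Term
Atom . Term
( Expr ) . Term
( Term ) . Term
( Factor ) . Term
( Prim ) . Term
( Atom ) . Term
( c ) . Term
( c ) . Factor . Term
( c ) . Prim . Term
( c ) . Atom . Term
( c ) . c . Term
( c ) . c . Factor
( c ) . c . Prim
( c ) . c . Atom
( c ) . c . c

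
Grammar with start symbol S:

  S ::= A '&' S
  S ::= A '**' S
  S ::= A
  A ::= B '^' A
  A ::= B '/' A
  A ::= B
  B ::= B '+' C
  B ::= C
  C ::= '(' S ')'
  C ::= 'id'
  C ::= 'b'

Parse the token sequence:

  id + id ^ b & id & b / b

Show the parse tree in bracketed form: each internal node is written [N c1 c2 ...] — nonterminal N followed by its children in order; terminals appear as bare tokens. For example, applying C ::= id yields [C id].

[S [A [B [B [C id]] + [C id]] ^ [A [B [C b]]]] & [S [A [B [C id]]] & [S [A [B [C b]] / [A [B [C b]]]]]]]

S
A & S
B ^ A & S
B + C ^ A & S
C + C ^ A & S
id + C ^ A & S
id + id ^ A & S
id + id ^ B & S
id + id ^ C & S
id + id ^ b & S
id + id ^ b & A & S
id + id ^ b & B & S
id + id ^ b & C & S
id + id ^ b & id & S
id + id ^ b & id & A
id + id ^ b & id & B / A
id + id ^ b & id & C / A
id + id ^ b & id & b / A
id + id ^ b & id & b / B
id + id ^ b & id & b / C
id + id ^ b & id & b / b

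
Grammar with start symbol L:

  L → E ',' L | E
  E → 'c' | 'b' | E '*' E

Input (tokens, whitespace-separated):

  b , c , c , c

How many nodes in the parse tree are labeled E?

[L [E b] , [L [E c] , [L [E c] , [L [E c]]]]]

4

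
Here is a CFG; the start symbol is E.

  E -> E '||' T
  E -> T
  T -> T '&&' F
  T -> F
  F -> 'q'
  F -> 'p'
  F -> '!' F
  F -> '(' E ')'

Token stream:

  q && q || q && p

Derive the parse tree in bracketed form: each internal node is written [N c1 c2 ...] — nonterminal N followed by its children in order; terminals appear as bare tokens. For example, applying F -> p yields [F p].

E
E || T
T || T
T && F || T
F && F || T
q && F || T
q && q || T
q && q || T && F
q && q || F && F
q && q || q && F
q && q || q && p

[E [E [T [T [F q]] && [F q]]] || [T [T [F q]] && [F p]]]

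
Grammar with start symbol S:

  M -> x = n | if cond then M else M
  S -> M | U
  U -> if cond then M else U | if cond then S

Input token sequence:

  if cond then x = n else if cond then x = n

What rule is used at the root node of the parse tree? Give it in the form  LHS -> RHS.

S -> U

[S [U if cond then [M x = n] else [U if cond then [S [M x = n]]]]]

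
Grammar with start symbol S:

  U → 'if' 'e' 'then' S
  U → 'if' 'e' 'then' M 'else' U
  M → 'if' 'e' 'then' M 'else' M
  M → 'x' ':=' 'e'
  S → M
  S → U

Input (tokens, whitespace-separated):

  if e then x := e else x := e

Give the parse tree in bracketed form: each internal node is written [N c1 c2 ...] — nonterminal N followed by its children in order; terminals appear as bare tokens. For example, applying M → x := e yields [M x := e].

[S [M if e then [M x := e] else [M x := e]]]

S
M
if e then M else M
if e then x := e else M
if e then x := e else x := e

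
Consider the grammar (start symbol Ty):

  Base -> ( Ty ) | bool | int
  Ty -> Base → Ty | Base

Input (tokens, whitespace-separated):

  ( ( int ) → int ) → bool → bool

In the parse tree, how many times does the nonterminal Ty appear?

[Ty [Base ( [Ty [Base ( [Ty [Base int]] )] → [Ty [Base int]]] )] → [Ty [Base bool] → [Ty [Base bool]]]]

6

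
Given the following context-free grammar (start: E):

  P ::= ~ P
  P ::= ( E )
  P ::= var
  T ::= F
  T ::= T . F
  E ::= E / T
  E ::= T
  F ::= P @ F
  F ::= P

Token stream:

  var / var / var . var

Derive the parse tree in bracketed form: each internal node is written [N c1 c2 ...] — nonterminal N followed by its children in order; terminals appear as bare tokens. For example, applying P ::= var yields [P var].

[E [E [E [T [F [P var]]]] / [T [F [P var]]]] / [T [T [F [P var]]] . [F [P var]]]]

E
E / T
E / T / T
T / T / T
F / T / T
P / T / T
var / T / T
var / F / T
var / P / T
var / var / T
var / var / T . F
var / var / F . F
var / var / P . F
var / var / var . F
var / var / var . P
var / var / var . var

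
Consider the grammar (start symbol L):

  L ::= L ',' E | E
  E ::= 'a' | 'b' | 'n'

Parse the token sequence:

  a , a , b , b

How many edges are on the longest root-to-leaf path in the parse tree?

[L [L [L [L [E a]] , [E a]] , [E b]] , [E b]]

5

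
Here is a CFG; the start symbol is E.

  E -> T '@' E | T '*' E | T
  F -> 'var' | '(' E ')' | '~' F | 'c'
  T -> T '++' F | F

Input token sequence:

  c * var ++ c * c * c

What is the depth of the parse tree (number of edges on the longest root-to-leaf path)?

6

[E [T [F c]] * [E [T [T [F var]] ++ [F c]] * [E [T [F c]] * [E [T [F c]]]]]]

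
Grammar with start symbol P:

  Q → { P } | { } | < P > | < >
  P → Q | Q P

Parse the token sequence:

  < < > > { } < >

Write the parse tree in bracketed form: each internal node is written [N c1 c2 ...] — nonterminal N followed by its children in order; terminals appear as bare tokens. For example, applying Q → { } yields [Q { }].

[P [Q < [P [Q < >]] >] [P [Q { }] [P [Q < >]]]]

P
Q P
< P > P
< Q > P
< < > > P
< < > > Q P
< < > > { } P
< < > > { } Q
< < > > { } < >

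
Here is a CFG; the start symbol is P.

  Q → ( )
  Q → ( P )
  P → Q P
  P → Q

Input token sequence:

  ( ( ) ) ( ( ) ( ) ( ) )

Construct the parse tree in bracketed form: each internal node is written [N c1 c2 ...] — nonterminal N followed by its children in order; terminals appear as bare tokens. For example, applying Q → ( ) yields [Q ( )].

[P [Q ( [P [Q ( )]] )] [P [Q ( [P [Q ( )] [P [Q ( )] [P [Q ( )]]]] )]]]

P
Q P
( P ) P
( Q ) P
( ( ) ) P
( ( ) ) Q
( ( ) ) ( P )
( ( ) ) ( Q P )
( ( ) ) ( ( ) P )
( ( ) ) ( ( ) Q P )
( ( ) ) ( ( ) ( ) P )
( ( ) ) ( ( ) ( ) Q )
( ( ) ) ( ( ) ( ) ( ) )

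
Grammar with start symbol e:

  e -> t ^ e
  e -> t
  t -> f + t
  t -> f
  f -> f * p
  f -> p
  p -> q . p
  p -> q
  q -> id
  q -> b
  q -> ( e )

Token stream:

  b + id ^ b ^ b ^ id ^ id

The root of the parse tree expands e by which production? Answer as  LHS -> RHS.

e -> t ^ e

[e [t [f [p [q b]]] + [t [f [p [q id]]]]] ^ [e [t [f [p [q b]]]] ^ [e [t [f [p [q b]]]] ^ [e [t [f [p [q id]]]] ^ [e [t [f [p [q id]]]]]]]]]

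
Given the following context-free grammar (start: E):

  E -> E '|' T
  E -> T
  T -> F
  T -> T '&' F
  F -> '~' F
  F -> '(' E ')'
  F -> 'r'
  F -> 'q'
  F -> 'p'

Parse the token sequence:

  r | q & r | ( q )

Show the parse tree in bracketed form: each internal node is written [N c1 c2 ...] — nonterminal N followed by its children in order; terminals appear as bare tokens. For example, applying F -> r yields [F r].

E
E | T
E | T | T
T | T | T
F | T | T
r | T | T
r | T & F | T
r | F & F | T
r | q & F | T
r | q & r | T
r | q & r | F
r | q & r | ( E )
r | q & r | ( T )
r | q & r | ( F )
r | q & r | ( q )

[E [E [E [T [F r]]] | [T [T [F q]] & [F r]]] | [T [F ( [E [T [F q]]] )]]]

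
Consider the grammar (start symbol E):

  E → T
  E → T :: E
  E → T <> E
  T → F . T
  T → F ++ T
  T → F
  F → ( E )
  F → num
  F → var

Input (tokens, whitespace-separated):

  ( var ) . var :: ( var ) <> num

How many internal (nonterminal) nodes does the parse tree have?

17

[E [T [F ( [E [T [F var]]] )] . [T [F var]]] :: [E [T [F ( [E [T [F var]]] )]] <> [E [T [F num]]]]]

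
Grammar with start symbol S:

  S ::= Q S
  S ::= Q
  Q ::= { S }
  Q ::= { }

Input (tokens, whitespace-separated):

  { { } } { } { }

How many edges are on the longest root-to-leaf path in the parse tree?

[S [Q { [S [Q { }]] }] [S [Q { }] [S [Q { }]]]]

4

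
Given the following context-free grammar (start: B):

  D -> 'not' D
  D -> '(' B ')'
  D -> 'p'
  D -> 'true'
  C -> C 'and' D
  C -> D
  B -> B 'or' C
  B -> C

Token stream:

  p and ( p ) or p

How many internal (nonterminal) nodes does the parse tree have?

11

[B [B [C [C [D p]] and [D ( [B [C [D p]]] )]]] or [C [D p]]]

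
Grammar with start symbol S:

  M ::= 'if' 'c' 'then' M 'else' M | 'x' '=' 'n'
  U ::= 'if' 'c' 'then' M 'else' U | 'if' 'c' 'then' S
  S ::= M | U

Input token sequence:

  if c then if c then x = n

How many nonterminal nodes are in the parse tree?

6

[S [U if c then [S [U if c then [S [M x = n]]]]]]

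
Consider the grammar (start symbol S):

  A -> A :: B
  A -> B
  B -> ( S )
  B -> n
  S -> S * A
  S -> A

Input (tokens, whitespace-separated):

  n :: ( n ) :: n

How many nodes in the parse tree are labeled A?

4

[S [A [A [A [B n]] :: [B ( [S [A [B n]]] )]] :: [B n]]]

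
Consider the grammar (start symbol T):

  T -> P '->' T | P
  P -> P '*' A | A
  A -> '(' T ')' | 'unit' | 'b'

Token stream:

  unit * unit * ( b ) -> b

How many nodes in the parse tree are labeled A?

5

[T [P [P [P [A unit]] * [A unit]] * [A ( [T [P [A b]]] )]] -> [T [P [A b]]]]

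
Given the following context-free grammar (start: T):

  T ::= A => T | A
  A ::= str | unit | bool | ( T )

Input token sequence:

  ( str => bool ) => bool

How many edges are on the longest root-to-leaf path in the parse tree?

5

[T [A ( [T [A str] => [T [A bool]]] )] => [T [A bool]]]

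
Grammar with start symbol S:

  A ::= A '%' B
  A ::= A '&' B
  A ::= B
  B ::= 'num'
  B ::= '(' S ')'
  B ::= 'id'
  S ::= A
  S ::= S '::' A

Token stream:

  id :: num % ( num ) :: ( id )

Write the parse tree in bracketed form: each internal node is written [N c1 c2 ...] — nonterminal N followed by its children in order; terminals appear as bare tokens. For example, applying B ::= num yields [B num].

[S [S [S [A [B id]]] :: [A [A [B num]] % [B ( [S [A [B num]]] )]]] :: [A [B ( [S [A [B id]]] )]]]

S
S :: A
S :: A :: A
A :: A :: A
B :: A :: A
id :: A :: A
id :: A % B :: A
id :: B % B :: A
id :: num % B :: A
id :: num % ( S ) :: A
id :: num % ( A ) :: A
id :: num % ( B ) :: A
id :: num % ( num ) :: A
id :: num % ( num ) :: B
id :: num % ( num ) :: ( S )
id :: num % ( num ) :: ( A )
id :: num % ( num ) :: ( B )
id :: num % ( num ) :: ( id )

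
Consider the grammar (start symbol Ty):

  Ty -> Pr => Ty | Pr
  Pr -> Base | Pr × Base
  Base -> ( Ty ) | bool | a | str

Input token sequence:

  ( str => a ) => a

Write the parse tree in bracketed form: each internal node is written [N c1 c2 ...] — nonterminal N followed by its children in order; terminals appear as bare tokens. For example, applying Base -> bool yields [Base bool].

Ty
Pr => Ty
Base => Ty
( Ty ) => Ty
( Pr => Ty ) => Ty
( Base => Ty ) => Ty
( str => Ty ) => Ty
( str => Pr ) => Ty
( str => Base ) => Ty
( str => a ) => Ty
( str => a ) => Pr
( str => a ) => Base
( str => a ) => a

[Ty [Pr [Base ( [Ty [Pr [Base str]] => [Ty [Pr [Base a]]]] )]] => [Ty [Pr [Base a]]]]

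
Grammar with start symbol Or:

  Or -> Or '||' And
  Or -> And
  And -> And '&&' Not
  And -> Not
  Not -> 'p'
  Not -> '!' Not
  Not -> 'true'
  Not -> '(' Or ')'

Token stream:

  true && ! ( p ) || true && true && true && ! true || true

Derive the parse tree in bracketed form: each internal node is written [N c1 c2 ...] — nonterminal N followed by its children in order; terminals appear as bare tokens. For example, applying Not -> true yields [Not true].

Or
Or || And
Or || And || And
And || And || And
And && Not || And || And
Not && Not || And || And
true && Not || And || And
true && ! Not || And || And
true && ! ( Or ) || And || And
true && ! ( And ) || And || And
true && ! ( Not ) || And || And
true && ! ( p ) || And || And
true && ! ( p ) || And && Not || And
true && ! ( p ) || And && Not && Not || And
true && ! ( p ) || And && Not && Not && Not || And
true && ! ( p ) || Not && Not && Not && Not || And
true && ! ( p ) || true && Not && Not && Not || And
true && ! ( p ) || true && true && Not && Not || And
true && ! ( p ) || true && true && true && Not || And
true && ! ( p ) || true && true && true && ! Not || And
true && ! ( p ) || true && true && true && ! true || And
true && ! ( p ) || true && true && true && ! true || Not
true && ! ( p ) || true && true && true && ! true || true

[Or [Or [Or [And [And [Not true]] && [Not ! [Not ( [Or [And [Not p]]] )]]]] || [And [And [And [And [Not true]] && [Not true]] && [Not true]] && [Not ! [Not true]]]] || [And [Not true]]]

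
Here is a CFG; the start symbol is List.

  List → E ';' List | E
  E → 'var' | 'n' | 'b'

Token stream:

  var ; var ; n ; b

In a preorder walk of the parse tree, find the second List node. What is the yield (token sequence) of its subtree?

var ; n ; b

[List [E var] ; [List [E var] ; [List [E n] ; [List [E b]]]]]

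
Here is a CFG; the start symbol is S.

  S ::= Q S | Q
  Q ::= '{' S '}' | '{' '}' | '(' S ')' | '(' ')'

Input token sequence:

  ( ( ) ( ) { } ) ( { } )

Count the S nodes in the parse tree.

[S [Q ( [S [Q ( )] [S [Q ( )] [S [Q { }]]]] )] [S [Q ( [S [Q { }]] )]]]

6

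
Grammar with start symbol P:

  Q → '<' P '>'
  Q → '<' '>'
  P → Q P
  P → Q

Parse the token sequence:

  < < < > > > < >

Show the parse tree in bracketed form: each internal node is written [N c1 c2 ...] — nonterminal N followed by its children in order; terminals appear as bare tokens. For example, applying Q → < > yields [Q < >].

P
Q P
< P > P
< Q > P
< < P > > P
< < Q > > P
< < < > > > P
< < < > > > Q
< < < > > > < >

[P [Q < [P [Q < [P [Q < >]] >]] >] [P [Q < >]]]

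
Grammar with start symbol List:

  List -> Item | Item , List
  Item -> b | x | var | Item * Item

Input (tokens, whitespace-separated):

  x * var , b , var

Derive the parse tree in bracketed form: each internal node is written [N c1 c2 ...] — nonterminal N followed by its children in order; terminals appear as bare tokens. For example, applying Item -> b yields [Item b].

[List [Item [Item x] * [Item var]] , [List [Item b] , [List [Item var]]]]

List
Item , List
Item * Item , List
x * Item , List
x * var , List
x * var , Item , List
x * var , b , List
x * var , b , Item
x * var , b , var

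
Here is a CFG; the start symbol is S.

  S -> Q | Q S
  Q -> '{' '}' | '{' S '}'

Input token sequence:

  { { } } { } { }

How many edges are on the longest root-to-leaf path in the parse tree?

[S [Q { [S [Q { }]] }] [S [Q { }] [S [Q { }]]]]

4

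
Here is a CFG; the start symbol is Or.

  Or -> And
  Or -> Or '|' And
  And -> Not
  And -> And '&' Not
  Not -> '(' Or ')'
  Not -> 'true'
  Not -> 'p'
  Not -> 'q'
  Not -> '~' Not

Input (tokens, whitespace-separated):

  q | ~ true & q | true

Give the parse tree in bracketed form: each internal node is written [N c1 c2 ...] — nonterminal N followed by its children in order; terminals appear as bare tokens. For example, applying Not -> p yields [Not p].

[Or [Or [Or [And [Not q]]] | [And [And [Not ~ [Not true]]] & [Not q]]] | [And [Not true]]]

Or
Or | And
Or | And | And
And | And | And
Not | And | And
q | And | And
q | And & Not | And
q | Not & Not | And
q | ~ Not & Not | And
q | ~ true & Not | And
q | ~ true & q | And
q | ~ true & q | Not
q | ~ true & q | true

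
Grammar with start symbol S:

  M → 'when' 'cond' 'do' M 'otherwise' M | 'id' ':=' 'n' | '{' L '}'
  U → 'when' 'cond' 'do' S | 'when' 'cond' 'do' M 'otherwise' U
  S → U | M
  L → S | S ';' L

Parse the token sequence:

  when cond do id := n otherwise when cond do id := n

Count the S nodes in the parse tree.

[S [U when cond do [M id := n] otherwise [U when cond do [S [M id := n]]]]]

2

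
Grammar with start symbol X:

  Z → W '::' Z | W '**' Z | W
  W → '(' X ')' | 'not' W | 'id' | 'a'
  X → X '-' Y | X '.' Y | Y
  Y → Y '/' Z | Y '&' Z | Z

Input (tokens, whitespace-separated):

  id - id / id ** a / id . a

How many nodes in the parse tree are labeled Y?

[X [X [X [Y [Z [W id]]]] - [Y [Y [Y [Z [W id]]] / [Z [W id] ** [Z [W a]]]] / [Z [W id]]]] . [Y [Z [W a]]]]

5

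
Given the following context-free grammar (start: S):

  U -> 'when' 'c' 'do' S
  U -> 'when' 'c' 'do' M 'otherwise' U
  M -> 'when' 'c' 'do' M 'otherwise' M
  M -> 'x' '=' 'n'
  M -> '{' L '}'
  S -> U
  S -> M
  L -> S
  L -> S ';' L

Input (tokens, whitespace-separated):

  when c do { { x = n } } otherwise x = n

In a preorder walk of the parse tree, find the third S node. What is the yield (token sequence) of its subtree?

x = n

[S [M when c do [M { [L [S [M { [L [S [M x = n]]] }]]] }] otherwise [M x = n]]]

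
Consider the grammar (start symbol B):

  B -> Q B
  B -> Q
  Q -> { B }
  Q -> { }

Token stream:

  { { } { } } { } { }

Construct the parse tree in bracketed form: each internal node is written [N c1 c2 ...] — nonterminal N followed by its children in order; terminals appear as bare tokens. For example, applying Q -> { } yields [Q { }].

[B [Q { [B [Q { }] [B [Q { }]]] }] [B [Q { }] [B [Q { }]]]]

B
Q B
{ B } B
{ Q B } B
{ { } B } B
{ { } Q } B
{ { } { } } B
{ { } { } } Q B
{ { } { } } { } B
{ { } { } } { } Q
{ { } { } } { } { }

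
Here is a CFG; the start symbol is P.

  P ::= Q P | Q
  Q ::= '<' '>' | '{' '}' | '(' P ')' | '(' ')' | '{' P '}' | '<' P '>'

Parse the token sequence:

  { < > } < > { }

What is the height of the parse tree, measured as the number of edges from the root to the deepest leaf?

[P [Q { [P [Q < >]] }] [P [Q < >] [P [Q { }]]]]

4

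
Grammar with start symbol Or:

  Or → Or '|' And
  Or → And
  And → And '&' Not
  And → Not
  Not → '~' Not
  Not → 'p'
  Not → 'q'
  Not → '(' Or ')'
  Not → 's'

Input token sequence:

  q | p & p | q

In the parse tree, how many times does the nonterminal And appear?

4

[Or [Or [Or [And [Not q]]] | [And [And [Not p]] & [Not p]]] | [And [Not q]]]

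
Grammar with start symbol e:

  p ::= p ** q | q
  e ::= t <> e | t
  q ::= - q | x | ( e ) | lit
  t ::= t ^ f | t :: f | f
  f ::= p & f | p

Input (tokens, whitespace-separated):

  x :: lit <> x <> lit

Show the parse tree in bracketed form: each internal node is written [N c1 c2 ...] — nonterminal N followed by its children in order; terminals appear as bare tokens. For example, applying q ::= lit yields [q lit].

e
t <> e
t :: f <> e
f :: f <> e
p :: f <> e
q :: f <> e
x :: f <> e
x :: p <> e
x :: q <> e
x :: lit <> e
x :: lit <> t <> e
x :: lit <> f <> e
x :: lit <> p <> e
x :: lit <> q <> e
x :: lit <> x <> e
x :: lit <> x <> t
x :: lit <> x <> f
x :: lit <> x <> p
x :: lit <> x <> q
x :: lit <> x <> lit

[e [t [t [f [p [q x]]]] :: [f [p [q lit]]]] <> [e [t [f [p [q x]]]] <> [e [t [f [p [q lit]]]]]]]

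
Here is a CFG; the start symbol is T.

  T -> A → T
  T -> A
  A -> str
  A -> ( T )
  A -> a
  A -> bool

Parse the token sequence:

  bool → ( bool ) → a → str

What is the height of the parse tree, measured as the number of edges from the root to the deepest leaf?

[T [A bool] → [T [A ( [T [A bool]] )] → [T [A a] → [T [A str]]]]]

5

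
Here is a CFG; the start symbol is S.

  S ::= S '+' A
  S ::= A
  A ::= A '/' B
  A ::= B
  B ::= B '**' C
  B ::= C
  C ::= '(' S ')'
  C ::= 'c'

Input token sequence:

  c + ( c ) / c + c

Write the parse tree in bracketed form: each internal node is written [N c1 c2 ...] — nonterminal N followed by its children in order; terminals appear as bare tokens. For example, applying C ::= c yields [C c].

S
S + A
S + A + A
A + A + A
B + A + A
C + A + A
c + A + A
c + A / B + A
c + B / B + A
c + C / B + A
c + ( S ) / B + A
c + ( A ) / B + A
c + ( B ) / B + A
c + ( C ) / B + A
c + ( c ) / B + A
c + ( c ) / C + A
c + ( c ) / c + A
c + ( c ) / c + B
c + ( c ) / c + C
c + ( c ) / c + c

[S [S [S [A [B [C c]]]] + [A [A [B [C ( [S [A [B [C c]]]] )]]] / [B [C c]]]] + [A [B [C c]]]]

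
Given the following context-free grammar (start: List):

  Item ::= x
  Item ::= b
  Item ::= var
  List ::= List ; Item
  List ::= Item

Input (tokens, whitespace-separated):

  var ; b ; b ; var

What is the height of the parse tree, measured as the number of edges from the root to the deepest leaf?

[List [List [List [List [Item var]] ; [Item b]] ; [Item b]] ; [Item var]]

5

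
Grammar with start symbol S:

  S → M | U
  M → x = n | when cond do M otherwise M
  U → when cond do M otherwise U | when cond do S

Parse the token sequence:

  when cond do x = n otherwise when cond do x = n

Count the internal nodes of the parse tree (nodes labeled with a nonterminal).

[S [U when cond do [M x = n] otherwise [U when cond do [S [M x = n]]]]]

6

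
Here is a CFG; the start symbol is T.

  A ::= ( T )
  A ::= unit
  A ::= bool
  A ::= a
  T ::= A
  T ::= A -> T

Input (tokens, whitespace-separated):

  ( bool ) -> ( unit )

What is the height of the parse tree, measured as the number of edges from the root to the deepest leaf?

[T [A ( [T [A bool]] )] -> [T [A ( [T [A unit]] )]]]

5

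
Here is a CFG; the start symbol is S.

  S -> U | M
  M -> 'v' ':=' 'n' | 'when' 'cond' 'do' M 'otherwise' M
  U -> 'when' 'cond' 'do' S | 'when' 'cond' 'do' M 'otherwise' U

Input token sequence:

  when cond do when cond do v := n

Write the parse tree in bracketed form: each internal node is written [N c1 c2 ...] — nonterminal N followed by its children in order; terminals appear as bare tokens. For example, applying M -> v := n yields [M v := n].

[S [U when cond do [S [U when cond do [S [M v := n]]]]]]

S
U
when cond do S
when cond do U
when cond do when cond do S
when cond do when cond do M
when cond do when cond do v := n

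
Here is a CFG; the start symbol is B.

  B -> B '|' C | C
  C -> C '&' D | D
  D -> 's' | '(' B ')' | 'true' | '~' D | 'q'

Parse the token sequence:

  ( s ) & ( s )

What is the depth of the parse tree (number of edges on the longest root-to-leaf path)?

7

[B [C [C [D ( [B [C [D s]]] )]] & [D ( [B [C [D s]]] )]]]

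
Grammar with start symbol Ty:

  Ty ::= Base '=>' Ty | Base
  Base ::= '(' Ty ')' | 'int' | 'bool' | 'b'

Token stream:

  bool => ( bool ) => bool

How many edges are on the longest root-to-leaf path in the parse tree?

[Ty [Base bool] => [Ty [Base ( [Ty [Base bool]] )] => [Ty [Base bool]]]]

5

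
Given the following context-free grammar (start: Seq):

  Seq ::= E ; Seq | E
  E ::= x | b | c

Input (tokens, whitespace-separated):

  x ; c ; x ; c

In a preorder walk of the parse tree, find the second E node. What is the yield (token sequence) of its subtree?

c

[Seq [E x] ; [Seq [E c] ; [Seq [E x] ; [Seq [E c]]]]]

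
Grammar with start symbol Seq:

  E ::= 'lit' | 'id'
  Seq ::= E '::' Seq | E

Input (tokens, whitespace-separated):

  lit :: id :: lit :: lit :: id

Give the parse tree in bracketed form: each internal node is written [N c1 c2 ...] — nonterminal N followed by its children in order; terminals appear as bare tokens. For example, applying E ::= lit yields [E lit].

[Seq [E lit] :: [Seq [E id] :: [Seq [E lit] :: [Seq [E lit] :: [Seq [E id]]]]]]

Seq
E :: Seq
lit :: Seq
lit :: E :: Seq
lit :: id :: Seq
lit :: id :: E :: Seq
lit :: id :: lit :: Seq
lit :: id :: lit :: E :: Seq
lit :: id :: lit :: lit :: Seq
lit :: id :: lit :: lit :: E
lit :: id :: lit :: lit :: id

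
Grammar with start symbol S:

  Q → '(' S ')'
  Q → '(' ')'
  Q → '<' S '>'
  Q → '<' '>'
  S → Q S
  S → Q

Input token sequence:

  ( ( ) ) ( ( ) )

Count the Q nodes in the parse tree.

4

[S [Q ( [S [Q ( )]] )] [S [Q ( [S [Q ( )]] )]]]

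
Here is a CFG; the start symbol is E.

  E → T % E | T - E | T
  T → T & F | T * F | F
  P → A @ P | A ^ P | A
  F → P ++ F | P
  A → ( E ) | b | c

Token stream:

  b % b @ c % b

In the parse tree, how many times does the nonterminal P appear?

4

[E [T [F [P [A b]]]] % [E [T [F [P [A b] @ [P [A c]]]]] % [E [T [F [P [A b]]]]]]]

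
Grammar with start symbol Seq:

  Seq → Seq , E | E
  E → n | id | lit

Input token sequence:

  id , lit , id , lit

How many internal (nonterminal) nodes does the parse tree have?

8

[Seq [Seq [Seq [Seq [E id]] , [E lit]] , [E id]] , [E lit]]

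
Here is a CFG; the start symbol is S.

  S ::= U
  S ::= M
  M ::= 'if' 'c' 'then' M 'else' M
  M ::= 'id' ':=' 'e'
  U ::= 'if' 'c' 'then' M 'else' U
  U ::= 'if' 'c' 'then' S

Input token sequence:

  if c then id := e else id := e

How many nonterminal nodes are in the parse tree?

[S [M if c then [M id := e] else [M id := e]]]

4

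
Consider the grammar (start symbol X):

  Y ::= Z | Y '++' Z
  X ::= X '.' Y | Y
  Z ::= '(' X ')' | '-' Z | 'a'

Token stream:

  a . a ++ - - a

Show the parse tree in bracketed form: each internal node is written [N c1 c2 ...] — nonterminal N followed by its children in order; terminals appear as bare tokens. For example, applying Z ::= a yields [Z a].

X
X . Y
Y . Y
Z . Y
a . Y
a . Y ++ Z
a . Z ++ Z
a . a ++ Z
a . a ++ - Z
a . a ++ - - Z
a . a ++ - - a

[X [X [Y [Z a]]] . [Y [Y [Z a]] ++ [Z - [Z - [Z a]]]]]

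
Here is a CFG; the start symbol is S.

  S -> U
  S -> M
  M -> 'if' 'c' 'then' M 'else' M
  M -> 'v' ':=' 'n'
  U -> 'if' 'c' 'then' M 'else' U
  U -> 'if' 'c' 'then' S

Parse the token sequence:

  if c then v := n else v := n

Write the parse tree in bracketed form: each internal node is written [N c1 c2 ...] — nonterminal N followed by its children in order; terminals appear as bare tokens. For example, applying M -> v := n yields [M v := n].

[S [M if c then [M v := n] else [M v := n]]]

S
M
if c then M else M
if c then v := n else M
if c then v := n else v := n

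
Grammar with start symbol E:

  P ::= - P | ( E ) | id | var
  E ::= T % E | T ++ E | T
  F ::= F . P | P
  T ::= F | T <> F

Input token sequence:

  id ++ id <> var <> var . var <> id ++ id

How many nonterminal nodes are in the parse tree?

23

[E [T [F [P id]]] ++ [E [T [T [T [T [F [P id]]] <> [F [P var]]] <> [F [F [P var]] . [P var]]] <> [F [P id]]] ++ [E [T [F [P id]]]]]]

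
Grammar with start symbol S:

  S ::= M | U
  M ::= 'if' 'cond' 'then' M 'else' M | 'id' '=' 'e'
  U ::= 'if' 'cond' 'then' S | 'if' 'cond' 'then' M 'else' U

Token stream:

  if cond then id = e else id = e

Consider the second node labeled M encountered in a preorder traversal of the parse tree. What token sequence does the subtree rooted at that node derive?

id = e

[S [M if cond then [M id = e] else [M id = e]]]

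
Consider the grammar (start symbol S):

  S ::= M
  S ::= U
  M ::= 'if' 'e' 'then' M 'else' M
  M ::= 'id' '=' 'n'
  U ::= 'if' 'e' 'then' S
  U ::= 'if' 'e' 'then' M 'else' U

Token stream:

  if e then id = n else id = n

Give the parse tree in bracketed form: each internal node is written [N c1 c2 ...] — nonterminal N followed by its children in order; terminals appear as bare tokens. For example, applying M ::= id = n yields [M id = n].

[S [M if e then [M id = n] else [M id = n]]]

S
M
if e then M else M
if e then id = n else M
if e then id = n else id = n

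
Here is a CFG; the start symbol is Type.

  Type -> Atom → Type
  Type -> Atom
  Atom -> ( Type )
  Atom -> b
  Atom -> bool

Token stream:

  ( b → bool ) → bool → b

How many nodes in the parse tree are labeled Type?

5

[Type [Atom ( [Type [Atom b] → [Type [Atom bool]]] )] → [Type [Atom bool] → [Type [Atom b]]]]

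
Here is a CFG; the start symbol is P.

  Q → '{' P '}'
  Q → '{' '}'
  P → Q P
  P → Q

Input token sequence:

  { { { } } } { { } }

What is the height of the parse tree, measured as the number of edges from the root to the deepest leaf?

[P [Q { [P [Q { [P [Q { }]] }]] }] [P [Q { [P [Q { }]] }]]]

6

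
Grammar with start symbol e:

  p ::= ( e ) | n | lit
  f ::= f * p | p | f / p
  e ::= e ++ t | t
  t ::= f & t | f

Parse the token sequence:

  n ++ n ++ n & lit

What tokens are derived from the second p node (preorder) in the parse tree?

[e [e [e [t [f [p n]]]] ++ [t [f [p n]]]] ++ [t [f [p n]] & [t [f [p lit]]]]]

n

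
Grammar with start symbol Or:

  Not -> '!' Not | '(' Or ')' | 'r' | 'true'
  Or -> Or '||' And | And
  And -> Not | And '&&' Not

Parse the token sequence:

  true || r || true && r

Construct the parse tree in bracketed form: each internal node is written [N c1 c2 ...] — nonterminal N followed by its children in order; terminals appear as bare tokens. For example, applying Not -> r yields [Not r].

[Or [Or [Or [And [Not true]]] || [And [Not r]]] || [And [And [Not true]] && [Not r]]]

Or
Or || And
Or || And || And
And || And || And
Not || And || And
true || And || And
true || Not || And
true || r || And
true || r || And && Not
true || r || Not && Not
true || r || true && Not
true || r || true && r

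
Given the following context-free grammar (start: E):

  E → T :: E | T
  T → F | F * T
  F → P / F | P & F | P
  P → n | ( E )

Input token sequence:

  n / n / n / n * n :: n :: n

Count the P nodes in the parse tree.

[E [T [F [P n] / [F [P n] / [F [P n] / [F [P n]]]]] * [T [F [P n]]]] :: [E [T [F [P n]]] :: [E [T [F [P n]]]]]]

7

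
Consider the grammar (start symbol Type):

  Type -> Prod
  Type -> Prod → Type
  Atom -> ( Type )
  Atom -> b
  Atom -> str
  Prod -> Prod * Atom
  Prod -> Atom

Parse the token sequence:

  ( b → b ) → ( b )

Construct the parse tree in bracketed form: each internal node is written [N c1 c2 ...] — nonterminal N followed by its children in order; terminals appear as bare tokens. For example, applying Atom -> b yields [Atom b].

[Type [Prod [Atom ( [Type [Prod [Atom b]] → [Type [Prod [Atom b]]]] )]] → [Type [Prod [Atom ( [Type [Prod [Atom b]]] )]]]]

Type
Prod → Type
Atom → Type
( Type ) → Type
( Prod → Type ) → Type
( Atom → Type ) → Type
( b → Type ) → Type
( b → Prod ) → Type
( b → Atom ) → Type
( b → b ) → Type
( b → b ) → Prod
( b → b ) → Atom
( b → b ) → ( Type )
( b → b ) → ( Prod )
( b → b ) → ( Atom )
( b → b ) → ( b )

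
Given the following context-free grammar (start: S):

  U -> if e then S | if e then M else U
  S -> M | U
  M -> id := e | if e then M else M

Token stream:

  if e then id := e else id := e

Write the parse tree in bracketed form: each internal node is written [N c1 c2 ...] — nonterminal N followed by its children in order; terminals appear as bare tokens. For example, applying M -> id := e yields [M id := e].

S
M
if e then M else M
if e then id := e else M
if e then id := e else id := e

[S [M if e then [M id := e] else [M id := e]]]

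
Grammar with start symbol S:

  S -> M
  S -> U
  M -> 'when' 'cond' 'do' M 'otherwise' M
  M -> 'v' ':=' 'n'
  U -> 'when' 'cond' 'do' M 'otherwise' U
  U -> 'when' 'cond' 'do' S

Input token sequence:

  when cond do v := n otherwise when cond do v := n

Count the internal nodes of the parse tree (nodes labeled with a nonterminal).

6

[S [U when cond do [M v := n] otherwise [U when cond do [S [M v := n]]]]]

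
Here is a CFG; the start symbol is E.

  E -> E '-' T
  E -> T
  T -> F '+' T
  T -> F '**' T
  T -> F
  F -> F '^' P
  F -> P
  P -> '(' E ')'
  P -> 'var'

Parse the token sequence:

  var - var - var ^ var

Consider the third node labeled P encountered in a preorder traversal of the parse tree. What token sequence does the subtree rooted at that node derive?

var

[E [E [E [T [F [P var]]]] - [T [F [P var]]]] - [T [F [F [P var]] ^ [P var]]]]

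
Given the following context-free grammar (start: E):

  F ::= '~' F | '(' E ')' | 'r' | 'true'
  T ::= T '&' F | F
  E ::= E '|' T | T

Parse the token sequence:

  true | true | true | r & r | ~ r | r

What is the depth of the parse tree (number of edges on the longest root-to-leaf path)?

8

[E [E [E [E [E [E [T [F true]]] | [T [F true]]] | [T [F true]]] | [T [T [F r]] & [F r]]] | [T [F ~ [F r]]]] | [T [F r]]]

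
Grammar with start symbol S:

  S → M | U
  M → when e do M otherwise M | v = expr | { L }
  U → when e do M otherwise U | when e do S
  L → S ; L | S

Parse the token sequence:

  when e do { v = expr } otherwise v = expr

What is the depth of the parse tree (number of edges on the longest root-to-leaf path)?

6

[S [M when e do [M { [L [S [M v = expr]]] }] otherwise [M v = expr]]]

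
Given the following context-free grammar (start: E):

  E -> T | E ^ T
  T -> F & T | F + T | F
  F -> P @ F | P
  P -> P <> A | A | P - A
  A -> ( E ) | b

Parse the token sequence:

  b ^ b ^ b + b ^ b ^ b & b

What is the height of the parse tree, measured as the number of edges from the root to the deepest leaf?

[E [E [E [E [E [T [F [P [A b]]]]] ^ [T [F [P [A b]]]]] ^ [T [F [P [A b]]] + [T [F [P [A b]]]]]] ^ [T [F [P [A b]]]]] ^ [T [F [P [A b]]] & [T [F [P [A b]]]]]]

9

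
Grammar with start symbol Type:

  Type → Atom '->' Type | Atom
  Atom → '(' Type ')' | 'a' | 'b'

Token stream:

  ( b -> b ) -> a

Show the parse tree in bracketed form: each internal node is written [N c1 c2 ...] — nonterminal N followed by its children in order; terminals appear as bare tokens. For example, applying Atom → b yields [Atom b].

Type
Atom -> Type
( Type ) -> Type
( Atom -> Type ) -> Type
( b -> Type ) -> Type
( b -> Atom ) -> Type
( b -> b ) -> Type
( b -> b ) -> Atom
( b -> b ) -> a

[Type [Atom ( [Type [Atom b] -> [Type [Atom b]]] )] -> [Type [Atom a]]]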